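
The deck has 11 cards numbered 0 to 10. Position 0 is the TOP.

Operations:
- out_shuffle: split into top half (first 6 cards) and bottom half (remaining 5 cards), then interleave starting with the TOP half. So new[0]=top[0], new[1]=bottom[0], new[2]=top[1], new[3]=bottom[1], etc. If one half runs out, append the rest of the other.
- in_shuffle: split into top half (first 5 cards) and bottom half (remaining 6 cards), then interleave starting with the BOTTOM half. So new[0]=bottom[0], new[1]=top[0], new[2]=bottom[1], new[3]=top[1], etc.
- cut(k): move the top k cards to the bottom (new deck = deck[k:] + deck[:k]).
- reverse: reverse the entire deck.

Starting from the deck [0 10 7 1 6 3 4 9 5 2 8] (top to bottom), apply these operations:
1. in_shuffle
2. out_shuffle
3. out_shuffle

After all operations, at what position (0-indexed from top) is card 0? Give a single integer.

Answer: 4

Derivation:
After op 1 (in_shuffle): [3 0 4 10 9 7 5 1 2 6 8]
After op 2 (out_shuffle): [3 5 0 1 4 2 10 6 9 8 7]
After op 3 (out_shuffle): [3 10 5 6 0 9 1 8 4 7 2]
Card 0 is at position 4.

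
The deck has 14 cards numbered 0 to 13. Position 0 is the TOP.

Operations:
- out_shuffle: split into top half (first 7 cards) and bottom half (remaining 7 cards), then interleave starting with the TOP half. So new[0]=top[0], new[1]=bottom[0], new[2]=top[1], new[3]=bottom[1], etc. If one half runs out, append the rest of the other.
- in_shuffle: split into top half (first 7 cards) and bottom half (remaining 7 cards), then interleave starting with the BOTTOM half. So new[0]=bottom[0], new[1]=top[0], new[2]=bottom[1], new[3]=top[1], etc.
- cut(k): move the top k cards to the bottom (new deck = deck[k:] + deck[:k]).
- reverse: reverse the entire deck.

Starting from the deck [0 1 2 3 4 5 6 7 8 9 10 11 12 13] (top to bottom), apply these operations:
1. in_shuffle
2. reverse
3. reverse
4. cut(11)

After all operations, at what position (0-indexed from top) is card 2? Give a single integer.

After op 1 (in_shuffle): [7 0 8 1 9 2 10 3 11 4 12 5 13 6]
After op 2 (reverse): [6 13 5 12 4 11 3 10 2 9 1 8 0 7]
After op 3 (reverse): [7 0 8 1 9 2 10 3 11 4 12 5 13 6]
After op 4 (cut(11)): [5 13 6 7 0 8 1 9 2 10 3 11 4 12]
Card 2 is at position 8.

Answer: 8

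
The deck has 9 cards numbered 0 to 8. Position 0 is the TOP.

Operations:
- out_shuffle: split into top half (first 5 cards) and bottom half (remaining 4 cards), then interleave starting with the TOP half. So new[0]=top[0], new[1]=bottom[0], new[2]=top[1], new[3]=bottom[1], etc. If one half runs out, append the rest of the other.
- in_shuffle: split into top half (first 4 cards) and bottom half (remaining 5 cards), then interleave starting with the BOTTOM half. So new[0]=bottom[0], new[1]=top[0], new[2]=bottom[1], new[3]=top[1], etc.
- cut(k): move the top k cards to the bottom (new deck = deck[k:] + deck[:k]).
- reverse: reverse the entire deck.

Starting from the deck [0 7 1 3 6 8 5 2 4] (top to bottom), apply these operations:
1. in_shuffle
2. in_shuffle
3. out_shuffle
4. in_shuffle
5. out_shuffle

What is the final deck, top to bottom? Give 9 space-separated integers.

After op 1 (in_shuffle): [6 0 8 7 5 1 2 3 4]
After op 2 (in_shuffle): [5 6 1 0 2 8 3 7 4]
After op 3 (out_shuffle): [5 8 6 3 1 7 0 4 2]
After op 4 (in_shuffle): [1 5 7 8 0 6 4 3 2]
After op 5 (out_shuffle): [1 6 5 4 7 3 8 2 0]

Answer: 1 6 5 4 7 3 8 2 0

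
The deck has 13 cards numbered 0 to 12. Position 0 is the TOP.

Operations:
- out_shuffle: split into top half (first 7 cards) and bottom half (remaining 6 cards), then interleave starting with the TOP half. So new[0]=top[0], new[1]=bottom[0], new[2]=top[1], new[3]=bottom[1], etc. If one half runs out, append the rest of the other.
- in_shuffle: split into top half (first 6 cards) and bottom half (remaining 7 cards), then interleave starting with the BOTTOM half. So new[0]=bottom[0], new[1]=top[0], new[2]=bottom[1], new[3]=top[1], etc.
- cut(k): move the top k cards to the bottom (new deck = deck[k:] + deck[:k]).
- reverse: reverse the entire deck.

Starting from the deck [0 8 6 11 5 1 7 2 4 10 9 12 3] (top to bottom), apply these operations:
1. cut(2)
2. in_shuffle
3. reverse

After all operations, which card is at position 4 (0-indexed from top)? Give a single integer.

After op 1 (cut(2)): [6 11 5 1 7 2 4 10 9 12 3 0 8]
After op 2 (in_shuffle): [4 6 10 11 9 5 12 1 3 7 0 2 8]
After op 3 (reverse): [8 2 0 7 3 1 12 5 9 11 10 6 4]
Position 4: card 3.

Answer: 3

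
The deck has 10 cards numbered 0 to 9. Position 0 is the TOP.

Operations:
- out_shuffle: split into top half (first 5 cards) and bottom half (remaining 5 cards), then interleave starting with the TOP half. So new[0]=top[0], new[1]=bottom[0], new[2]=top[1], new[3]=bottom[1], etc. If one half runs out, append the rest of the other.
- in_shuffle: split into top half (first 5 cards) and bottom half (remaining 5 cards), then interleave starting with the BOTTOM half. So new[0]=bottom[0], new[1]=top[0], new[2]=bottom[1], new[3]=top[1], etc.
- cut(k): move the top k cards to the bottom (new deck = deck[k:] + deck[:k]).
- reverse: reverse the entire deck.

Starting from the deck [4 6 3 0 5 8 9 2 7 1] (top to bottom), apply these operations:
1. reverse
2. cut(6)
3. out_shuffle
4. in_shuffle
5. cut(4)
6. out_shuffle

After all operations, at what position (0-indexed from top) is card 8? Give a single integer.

After op 1 (reverse): [1 7 2 9 8 5 0 3 6 4]
After op 2 (cut(6)): [0 3 6 4 1 7 2 9 8 5]
After op 3 (out_shuffle): [0 7 3 2 6 9 4 8 1 5]
After op 4 (in_shuffle): [9 0 4 7 8 3 1 2 5 6]
After op 5 (cut(4)): [8 3 1 2 5 6 9 0 4 7]
After op 6 (out_shuffle): [8 6 3 9 1 0 2 4 5 7]
Card 8 is at position 0.

Answer: 0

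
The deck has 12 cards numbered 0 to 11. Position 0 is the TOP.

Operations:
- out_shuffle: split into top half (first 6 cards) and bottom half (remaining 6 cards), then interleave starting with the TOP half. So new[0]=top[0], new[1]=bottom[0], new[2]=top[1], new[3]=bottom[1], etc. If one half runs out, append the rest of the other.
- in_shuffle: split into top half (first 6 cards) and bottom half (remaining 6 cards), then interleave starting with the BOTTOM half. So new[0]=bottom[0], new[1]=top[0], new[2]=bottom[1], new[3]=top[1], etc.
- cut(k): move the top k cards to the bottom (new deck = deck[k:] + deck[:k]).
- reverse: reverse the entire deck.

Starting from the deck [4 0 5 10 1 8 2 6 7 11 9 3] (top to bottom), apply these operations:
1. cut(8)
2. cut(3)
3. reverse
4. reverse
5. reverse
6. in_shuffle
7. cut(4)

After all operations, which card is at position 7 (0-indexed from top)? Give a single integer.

After op 1 (cut(8)): [7 11 9 3 4 0 5 10 1 8 2 6]
After op 2 (cut(3)): [3 4 0 5 10 1 8 2 6 7 11 9]
After op 3 (reverse): [9 11 7 6 2 8 1 10 5 0 4 3]
After op 4 (reverse): [3 4 0 5 10 1 8 2 6 7 11 9]
After op 5 (reverse): [9 11 7 6 2 8 1 10 5 0 4 3]
After op 6 (in_shuffle): [1 9 10 11 5 7 0 6 4 2 3 8]
After op 7 (cut(4)): [5 7 0 6 4 2 3 8 1 9 10 11]
Position 7: card 8.

Answer: 8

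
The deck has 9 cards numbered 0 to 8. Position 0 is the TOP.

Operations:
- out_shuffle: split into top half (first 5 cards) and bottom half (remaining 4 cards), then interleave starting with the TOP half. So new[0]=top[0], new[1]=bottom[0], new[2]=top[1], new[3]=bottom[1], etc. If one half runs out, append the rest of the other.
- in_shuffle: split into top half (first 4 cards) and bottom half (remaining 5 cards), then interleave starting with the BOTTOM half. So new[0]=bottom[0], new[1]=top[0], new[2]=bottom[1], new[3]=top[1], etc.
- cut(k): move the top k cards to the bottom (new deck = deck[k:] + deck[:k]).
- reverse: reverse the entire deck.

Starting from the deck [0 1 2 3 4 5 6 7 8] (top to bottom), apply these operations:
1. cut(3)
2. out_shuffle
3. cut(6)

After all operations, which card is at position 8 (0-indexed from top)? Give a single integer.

After op 1 (cut(3)): [3 4 5 6 7 8 0 1 2]
After op 2 (out_shuffle): [3 8 4 0 5 1 6 2 7]
After op 3 (cut(6)): [6 2 7 3 8 4 0 5 1]
Position 8: card 1.

Answer: 1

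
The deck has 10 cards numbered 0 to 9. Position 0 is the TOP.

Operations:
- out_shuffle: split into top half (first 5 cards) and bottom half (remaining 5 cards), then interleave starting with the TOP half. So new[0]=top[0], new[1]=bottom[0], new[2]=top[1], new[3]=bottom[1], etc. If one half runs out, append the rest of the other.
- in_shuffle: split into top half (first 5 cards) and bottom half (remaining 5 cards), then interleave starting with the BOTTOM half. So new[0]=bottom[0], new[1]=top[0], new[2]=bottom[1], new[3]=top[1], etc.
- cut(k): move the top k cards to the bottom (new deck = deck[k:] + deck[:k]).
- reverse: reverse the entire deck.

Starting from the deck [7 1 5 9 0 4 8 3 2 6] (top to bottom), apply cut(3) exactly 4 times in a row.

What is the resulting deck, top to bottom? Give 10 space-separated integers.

After op 1 (cut(3)): [9 0 4 8 3 2 6 7 1 5]
After op 2 (cut(3)): [8 3 2 6 7 1 5 9 0 4]
After op 3 (cut(3)): [6 7 1 5 9 0 4 8 3 2]
After op 4 (cut(3)): [5 9 0 4 8 3 2 6 7 1]

Answer: 5 9 0 4 8 3 2 6 7 1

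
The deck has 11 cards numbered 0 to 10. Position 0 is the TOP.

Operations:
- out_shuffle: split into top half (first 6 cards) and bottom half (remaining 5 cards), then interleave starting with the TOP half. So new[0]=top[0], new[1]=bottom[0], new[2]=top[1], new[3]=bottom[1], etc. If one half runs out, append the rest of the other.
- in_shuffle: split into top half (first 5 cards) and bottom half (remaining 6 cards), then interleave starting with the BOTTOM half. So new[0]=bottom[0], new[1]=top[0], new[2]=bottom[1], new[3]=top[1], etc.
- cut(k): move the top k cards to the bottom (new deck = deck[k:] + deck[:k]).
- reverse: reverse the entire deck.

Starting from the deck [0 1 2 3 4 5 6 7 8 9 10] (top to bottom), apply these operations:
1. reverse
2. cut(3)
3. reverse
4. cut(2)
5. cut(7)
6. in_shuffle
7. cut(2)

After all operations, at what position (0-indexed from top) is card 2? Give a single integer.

Answer: 2

Derivation:
After op 1 (reverse): [10 9 8 7 6 5 4 3 2 1 0]
After op 2 (cut(3)): [7 6 5 4 3 2 1 0 10 9 8]
After op 3 (reverse): [8 9 10 0 1 2 3 4 5 6 7]
After op 4 (cut(2)): [10 0 1 2 3 4 5 6 7 8 9]
After op 5 (cut(7)): [6 7 8 9 10 0 1 2 3 4 5]
After op 6 (in_shuffle): [0 6 1 7 2 8 3 9 4 10 5]
After op 7 (cut(2)): [1 7 2 8 3 9 4 10 5 0 6]
Card 2 is at position 2.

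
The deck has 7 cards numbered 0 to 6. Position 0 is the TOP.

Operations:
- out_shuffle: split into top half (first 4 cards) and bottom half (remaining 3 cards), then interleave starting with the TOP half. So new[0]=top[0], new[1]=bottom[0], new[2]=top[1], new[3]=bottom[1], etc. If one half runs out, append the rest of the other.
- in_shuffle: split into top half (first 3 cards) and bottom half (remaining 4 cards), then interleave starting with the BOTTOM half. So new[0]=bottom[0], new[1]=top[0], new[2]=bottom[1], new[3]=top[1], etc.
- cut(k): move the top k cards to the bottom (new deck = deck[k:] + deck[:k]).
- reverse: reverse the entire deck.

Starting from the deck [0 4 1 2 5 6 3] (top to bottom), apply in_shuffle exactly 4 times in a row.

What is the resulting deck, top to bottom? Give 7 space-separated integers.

After op 1 (in_shuffle): [2 0 5 4 6 1 3]
After op 2 (in_shuffle): [4 2 6 0 1 5 3]
After op 3 (in_shuffle): [0 4 1 2 5 6 3]
After op 4 (in_shuffle): [2 0 5 4 6 1 3]

Answer: 2 0 5 4 6 1 3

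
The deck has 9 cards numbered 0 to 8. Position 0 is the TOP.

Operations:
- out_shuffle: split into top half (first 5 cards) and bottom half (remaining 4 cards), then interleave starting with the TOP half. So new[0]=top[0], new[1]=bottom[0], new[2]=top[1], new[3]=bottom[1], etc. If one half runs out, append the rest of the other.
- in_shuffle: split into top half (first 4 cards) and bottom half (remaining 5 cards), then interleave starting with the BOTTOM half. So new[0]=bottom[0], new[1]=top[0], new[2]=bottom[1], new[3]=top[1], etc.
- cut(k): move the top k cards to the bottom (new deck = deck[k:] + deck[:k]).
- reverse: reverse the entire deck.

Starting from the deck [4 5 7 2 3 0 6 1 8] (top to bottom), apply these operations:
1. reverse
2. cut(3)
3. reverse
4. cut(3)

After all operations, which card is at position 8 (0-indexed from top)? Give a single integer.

After op 1 (reverse): [8 1 6 0 3 2 7 5 4]
After op 2 (cut(3)): [0 3 2 7 5 4 8 1 6]
After op 3 (reverse): [6 1 8 4 5 7 2 3 0]
After op 4 (cut(3)): [4 5 7 2 3 0 6 1 8]
Position 8: card 8.

Answer: 8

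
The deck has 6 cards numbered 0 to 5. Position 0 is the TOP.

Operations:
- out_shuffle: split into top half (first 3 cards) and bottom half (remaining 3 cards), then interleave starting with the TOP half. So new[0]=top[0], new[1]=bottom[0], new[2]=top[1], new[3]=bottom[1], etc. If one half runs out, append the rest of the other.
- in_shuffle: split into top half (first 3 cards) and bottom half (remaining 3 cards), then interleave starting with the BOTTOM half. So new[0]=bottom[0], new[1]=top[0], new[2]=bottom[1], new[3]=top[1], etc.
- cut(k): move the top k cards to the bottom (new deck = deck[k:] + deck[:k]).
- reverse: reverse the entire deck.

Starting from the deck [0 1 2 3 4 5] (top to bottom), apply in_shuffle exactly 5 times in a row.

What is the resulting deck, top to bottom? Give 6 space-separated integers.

After op 1 (in_shuffle): [3 0 4 1 5 2]
After op 2 (in_shuffle): [1 3 5 0 2 4]
After op 3 (in_shuffle): [0 1 2 3 4 5]
After op 4 (in_shuffle): [3 0 4 1 5 2]
After op 5 (in_shuffle): [1 3 5 0 2 4]

Answer: 1 3 5 0 2 4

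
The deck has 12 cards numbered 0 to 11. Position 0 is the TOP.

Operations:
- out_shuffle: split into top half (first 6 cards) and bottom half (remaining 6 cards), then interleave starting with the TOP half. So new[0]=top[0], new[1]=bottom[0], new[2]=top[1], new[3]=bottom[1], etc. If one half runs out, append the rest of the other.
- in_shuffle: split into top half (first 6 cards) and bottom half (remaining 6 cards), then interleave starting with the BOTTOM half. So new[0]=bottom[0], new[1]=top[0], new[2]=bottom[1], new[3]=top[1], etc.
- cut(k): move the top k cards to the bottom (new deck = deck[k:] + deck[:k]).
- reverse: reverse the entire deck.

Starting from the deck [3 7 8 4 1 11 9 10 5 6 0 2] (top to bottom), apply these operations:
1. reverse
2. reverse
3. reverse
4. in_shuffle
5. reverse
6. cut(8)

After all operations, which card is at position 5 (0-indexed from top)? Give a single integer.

After op 1 (reverse): [2 0 6 5 10 9 11 1 4 8 7 3]
After op 2 (reverse): [3 7 8 4 1 11 9 10 5 6 0 2]
After op 3 (reverse): [2 0 6 5 10 9 11 1 4 8 7 3]
After op 4 (in_shuffle): [11 2 1 0 4 6 8 5 7 10 3 9]
After op 5 (reverse): [9 3 10 7 5 8 6 4 0 1 2 11]
After op 6 (cut(8)): [0 1 2 11 9 3 10 7 5 8 6 4]
Position 5: card 3.

Answer: 3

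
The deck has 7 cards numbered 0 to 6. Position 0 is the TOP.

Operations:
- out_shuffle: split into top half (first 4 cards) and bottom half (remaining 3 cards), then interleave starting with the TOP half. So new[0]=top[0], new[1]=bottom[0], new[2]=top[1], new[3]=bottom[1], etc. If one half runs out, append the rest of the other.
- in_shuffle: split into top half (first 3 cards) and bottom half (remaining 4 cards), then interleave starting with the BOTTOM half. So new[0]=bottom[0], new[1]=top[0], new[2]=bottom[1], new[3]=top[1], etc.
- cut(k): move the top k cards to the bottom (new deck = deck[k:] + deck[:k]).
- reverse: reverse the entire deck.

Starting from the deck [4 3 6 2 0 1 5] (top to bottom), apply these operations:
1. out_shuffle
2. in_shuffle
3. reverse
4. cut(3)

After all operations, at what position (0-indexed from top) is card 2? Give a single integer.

Answer: 4

Derivation:
After op 1 (out_shuffle): [4 0 3 1 6 5 2]
After op 2 (in_shuffle): [1 4 6 0 5 3 2]
After op 3 (reverse): [2 3 5 0 6 4 1]
After op 4 (cut(3)): [0 6 4 1 2 3 5]
Card 2 is at position 4.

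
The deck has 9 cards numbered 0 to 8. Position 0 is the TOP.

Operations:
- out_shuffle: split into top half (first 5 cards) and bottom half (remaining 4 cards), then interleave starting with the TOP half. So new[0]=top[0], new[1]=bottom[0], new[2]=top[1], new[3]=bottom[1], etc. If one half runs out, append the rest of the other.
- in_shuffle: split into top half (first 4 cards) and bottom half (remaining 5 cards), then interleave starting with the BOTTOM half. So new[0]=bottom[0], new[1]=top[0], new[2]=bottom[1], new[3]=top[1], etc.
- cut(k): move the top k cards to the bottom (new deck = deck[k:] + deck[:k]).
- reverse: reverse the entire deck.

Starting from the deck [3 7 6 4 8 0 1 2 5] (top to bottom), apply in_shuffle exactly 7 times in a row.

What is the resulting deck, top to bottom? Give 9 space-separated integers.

After op 1 (in_shuffle): [8 3 0 7 1 6 2 4 5]
After op 2 (in_shuffle): [1 8 6 3 2 0 4 7 5]
After op 3 (in_shuffle): [2 1 0 8 4 6 7 3 5]
After op 4 (in_shuffle): [4 2 6 1 7 0 3 8 5]
After op 5 (in_shuffle): [7 4 0 2 3 6 8 1 5]
After op 6 (in_shuffle): [3 7 6 4 8 0 1 2 5]
After op 7 (in_shuffle): [8 3 0 7 1 6 2 4 5]

Answer: 8 3 0 7 1 6 2 4 5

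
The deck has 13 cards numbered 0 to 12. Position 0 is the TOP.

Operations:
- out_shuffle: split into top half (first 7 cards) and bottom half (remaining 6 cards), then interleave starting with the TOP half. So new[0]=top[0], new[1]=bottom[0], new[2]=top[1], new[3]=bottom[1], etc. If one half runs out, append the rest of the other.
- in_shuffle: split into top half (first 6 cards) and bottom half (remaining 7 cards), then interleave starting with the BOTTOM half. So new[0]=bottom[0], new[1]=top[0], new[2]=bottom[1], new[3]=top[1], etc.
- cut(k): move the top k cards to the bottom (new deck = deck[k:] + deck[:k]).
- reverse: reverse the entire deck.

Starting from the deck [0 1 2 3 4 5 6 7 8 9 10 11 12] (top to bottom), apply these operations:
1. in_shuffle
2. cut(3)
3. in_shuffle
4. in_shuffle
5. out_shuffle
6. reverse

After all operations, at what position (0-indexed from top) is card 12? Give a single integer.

Answer: 12

Derivation:
After op 1 (in_shuffle): [6 0 7 1 8 2 9 3 10 4 11 5 12]
After op 2 (cut(3)): [1 8 2 9 3 10 4 11 5 12 6 0 7]
After op 3 (in_shuffle): [4 1 11 8 5 2 12 9 6 3 0 10 7]
After op 4 (in_shuffle): [12 4 9 1 6 11 3 8 0 5 10 2 7]
After op 5 (out_shuffle): [12 8 4 0 9 5 1 10 6 2 11 7 3]
After op 6 (reverse): [3 7 11 2 6 10 1 5 9 0 4 8 12]
Card 12 is at position 12.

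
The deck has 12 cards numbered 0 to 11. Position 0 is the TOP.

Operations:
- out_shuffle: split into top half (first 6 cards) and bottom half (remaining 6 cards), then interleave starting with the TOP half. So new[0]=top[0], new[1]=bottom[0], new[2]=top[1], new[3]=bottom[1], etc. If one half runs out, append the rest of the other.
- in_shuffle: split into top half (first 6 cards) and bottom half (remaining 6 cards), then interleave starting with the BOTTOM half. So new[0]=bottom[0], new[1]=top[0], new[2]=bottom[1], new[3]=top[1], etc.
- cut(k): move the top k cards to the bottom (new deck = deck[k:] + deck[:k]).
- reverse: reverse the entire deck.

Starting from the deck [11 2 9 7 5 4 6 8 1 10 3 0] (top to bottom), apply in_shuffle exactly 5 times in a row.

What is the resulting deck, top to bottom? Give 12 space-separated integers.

After op 1 (in_shuffle): [6 11 8 2 1 9 10 7 3 5 0 4]
After op 2 (in_shuffle): [10 6 7 11 3 8 5 2 0 1 4 9]
After op 3 (in_shuffle): [5 10 2 6 0 7 1 11 4 3 9 8]
After op 4 (in_shuffle): [1 5 11 10 4 2 3 6 9 0 8 7]
After op 5 (in_shuffle): [3 1 6 5 9 11 0 10 8 4 7 2]

Answer: 3 1 6 5 9 11 0 10 8 4 7 2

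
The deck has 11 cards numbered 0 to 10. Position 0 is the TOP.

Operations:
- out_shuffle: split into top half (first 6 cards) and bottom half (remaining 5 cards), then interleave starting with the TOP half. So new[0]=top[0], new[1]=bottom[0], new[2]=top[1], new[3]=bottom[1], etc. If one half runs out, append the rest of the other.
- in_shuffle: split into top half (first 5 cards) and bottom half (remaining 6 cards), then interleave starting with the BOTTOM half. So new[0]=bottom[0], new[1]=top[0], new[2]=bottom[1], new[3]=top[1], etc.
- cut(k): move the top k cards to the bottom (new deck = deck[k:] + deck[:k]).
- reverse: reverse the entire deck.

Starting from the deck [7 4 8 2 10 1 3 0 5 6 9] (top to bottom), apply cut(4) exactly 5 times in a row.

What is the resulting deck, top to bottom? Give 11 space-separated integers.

After op 1 (cut(4)): [10 1 3 0 5 6 9 7 4 8 2]
After op 2 (cut(4)): [5 6 9 7 4 8 2 10 1 3 0]
After op 3 (cut(4)): [4 8 2 10 1 3 0 5 6 9 7]
After op 4 (cut(4)): [1 3 0 5 6 9 7 4 8 2 10]
After op 5 (cut(4)): [6 9 7 4 8 2 10 1 3 0 5]

Answer: 6 9 7 4 8 2 10 1 3 0 5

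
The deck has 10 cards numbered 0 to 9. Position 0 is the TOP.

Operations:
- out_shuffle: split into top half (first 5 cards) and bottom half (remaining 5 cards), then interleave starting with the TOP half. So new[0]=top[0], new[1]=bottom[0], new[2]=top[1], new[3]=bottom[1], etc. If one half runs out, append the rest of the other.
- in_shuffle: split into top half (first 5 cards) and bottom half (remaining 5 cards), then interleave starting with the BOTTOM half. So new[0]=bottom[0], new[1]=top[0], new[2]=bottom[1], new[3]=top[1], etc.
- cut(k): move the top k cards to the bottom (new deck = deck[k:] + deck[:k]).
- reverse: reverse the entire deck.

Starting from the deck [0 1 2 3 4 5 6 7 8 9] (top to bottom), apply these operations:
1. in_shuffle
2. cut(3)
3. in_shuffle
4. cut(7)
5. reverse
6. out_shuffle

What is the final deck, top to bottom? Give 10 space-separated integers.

After op 1 (in_shuffle): [5 0 6 1 7 2 8 3 9 4]
After op 2 (cut(3)): [1 7 2 8 3 9 4 5 0 6]
After op 3 (in_shuffle): [9 1 4 7 5 2 0 8 6 3]
After op 4 (cut(7)): [8 6 3 9 1 4 7 5 2 0]
After op 5 (reverse): [0 2 5 7 4 1 9 3 6 8]
After op 6 (out_shuffle): [0 1 2 9 5 3 7 6 4 8]

Answer: 0 1 2 9 5 3 7 6 4 8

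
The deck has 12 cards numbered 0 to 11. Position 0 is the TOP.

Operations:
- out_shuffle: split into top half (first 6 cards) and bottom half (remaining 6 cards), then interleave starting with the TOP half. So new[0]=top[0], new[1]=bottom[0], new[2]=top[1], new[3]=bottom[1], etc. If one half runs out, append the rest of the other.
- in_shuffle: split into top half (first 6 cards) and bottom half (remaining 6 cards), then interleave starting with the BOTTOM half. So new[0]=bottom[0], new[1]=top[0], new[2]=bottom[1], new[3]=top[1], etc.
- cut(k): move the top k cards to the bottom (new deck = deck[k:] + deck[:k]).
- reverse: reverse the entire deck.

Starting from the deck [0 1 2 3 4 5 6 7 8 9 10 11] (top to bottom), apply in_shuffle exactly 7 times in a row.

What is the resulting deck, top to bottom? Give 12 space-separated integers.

Answer: 5 11 4 10 3 9 2 8 1 7 0 6

Derivation:
After op 1 (in_shuffle): [6 0 7 1 8 2 9 3 10 4 11 5]
After op 2 (in_shuffle): [9 6 3 0 10 7 4 1 11 8 5 2]
After op 3 (in_shuffle): [4 9 1 6 11 3 8 0 5 10 2 7]
After op 4 (in_shuffle): [8 4 0 9 5 1 10 6 2 11 7 3]
After op 5 (in_shuffle): [10 8 6 4 2 0 11 9 7 5 3 1]
After op 6 (in_shuffle): [11 10 9 8 7 6 5 4 3 2 1 0]
After op 7 (in_shuffle): [5 11 4 10 3 9 2 8 1 7 0 6]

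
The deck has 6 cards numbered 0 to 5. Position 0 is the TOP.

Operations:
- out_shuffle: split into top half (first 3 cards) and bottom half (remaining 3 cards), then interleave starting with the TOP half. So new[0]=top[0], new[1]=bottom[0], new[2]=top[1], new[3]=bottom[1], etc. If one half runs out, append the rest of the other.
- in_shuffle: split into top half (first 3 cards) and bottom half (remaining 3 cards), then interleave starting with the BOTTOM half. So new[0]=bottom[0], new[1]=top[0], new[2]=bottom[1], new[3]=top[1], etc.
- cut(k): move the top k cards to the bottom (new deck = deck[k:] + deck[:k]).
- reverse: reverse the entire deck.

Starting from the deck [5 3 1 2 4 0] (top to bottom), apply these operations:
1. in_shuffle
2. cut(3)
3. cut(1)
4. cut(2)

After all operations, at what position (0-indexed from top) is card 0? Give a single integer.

After op 1 (in_shuffle): [2 5 4 3 0 1]
After op 2 (cut(3)): [3 0 1 2 5 4]
After op 3 (cut(1)): [0 1 2 5 4 3]
After op 4 (cut(2)): [2 5 4 3 0 1]
Card 0 is at position 4.

Answer: 4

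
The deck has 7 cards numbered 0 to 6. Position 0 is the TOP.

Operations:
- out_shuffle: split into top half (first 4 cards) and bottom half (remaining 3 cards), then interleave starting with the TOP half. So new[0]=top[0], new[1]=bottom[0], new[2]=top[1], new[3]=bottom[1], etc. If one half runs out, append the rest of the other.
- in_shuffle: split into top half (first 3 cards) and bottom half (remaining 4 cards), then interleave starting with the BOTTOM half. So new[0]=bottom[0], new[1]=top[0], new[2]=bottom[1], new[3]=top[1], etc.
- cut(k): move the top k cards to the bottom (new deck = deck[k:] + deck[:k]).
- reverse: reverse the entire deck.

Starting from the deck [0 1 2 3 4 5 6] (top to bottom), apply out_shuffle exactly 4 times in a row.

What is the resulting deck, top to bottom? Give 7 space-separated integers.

Answer: 0 4 1 5 2 6 3

Derivation:
After op 1 (out_shuffle): [0 4 1 5 2 6 3]
After op 2 (out_shuffle): [0 2 4 6 1 3 5]
After op 3 (out_shuffle): [0 1 2 3 4 5 6]
After op 4 (out_shuffle): [0 4 1 5 2 6 3]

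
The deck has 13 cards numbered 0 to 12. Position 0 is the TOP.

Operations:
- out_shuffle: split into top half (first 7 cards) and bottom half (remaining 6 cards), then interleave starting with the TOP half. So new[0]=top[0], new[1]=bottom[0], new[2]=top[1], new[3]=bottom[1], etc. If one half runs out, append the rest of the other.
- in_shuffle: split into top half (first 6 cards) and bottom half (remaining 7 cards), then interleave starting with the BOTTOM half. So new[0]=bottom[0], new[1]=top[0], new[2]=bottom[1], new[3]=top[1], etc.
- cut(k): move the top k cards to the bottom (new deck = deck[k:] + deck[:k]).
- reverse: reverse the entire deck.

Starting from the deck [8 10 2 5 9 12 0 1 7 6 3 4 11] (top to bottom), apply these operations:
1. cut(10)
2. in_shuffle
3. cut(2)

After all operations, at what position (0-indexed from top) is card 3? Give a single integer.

Answer: 12

Derivation:
After op 1 (cut(10)): [3 4 11 8 10 2 5 9 12 0 1 7 6]
After op 2 (in_shuffle): [5 3 9 4 12 11 0 8 1 10 7 2 6]
After op 3 (cut(2)): [9 4 12 11 0 8 1 10 7 2 6 5 3]
Card 3 is at position 12.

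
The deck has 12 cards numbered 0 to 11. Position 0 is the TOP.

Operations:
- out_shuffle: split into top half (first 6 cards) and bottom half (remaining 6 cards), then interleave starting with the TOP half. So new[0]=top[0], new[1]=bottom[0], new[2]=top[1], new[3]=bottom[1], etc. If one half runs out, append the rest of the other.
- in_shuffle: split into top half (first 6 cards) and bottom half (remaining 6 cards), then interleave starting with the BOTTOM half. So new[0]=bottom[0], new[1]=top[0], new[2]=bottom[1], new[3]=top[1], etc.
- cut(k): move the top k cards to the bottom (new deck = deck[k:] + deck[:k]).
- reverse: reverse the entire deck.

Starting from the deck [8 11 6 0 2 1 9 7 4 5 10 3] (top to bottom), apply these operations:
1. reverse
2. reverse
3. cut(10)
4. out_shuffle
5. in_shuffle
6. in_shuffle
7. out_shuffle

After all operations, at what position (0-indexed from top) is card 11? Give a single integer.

Answer: 2

Derivation:
After op 1 (reverse): [3 10 5 4 7 9 1 2 0 6 11 8]
After op 2 (reverse): [8 11 6 0 2 1 9 7 4 5 10 3]
After op 3 (cut(10)): [10 3 8 11 6 0 2 1 9 7 4 5]
After op 4 (out_shuffle): [10 2 3 1 8 9 11 7 6 4 0 5]
After op 5 (in_shuffle): [11 10 7 2 6 3 4 1 0 8 5 9]
After op 6 (in_shuffle): [4 11 1 10 0 7 8 2 5 6 9 3]
After op 7 (out_shuffle): [4 8 11 2 1 5 10 6 0 9 7 3]
Card 11 is at position 2.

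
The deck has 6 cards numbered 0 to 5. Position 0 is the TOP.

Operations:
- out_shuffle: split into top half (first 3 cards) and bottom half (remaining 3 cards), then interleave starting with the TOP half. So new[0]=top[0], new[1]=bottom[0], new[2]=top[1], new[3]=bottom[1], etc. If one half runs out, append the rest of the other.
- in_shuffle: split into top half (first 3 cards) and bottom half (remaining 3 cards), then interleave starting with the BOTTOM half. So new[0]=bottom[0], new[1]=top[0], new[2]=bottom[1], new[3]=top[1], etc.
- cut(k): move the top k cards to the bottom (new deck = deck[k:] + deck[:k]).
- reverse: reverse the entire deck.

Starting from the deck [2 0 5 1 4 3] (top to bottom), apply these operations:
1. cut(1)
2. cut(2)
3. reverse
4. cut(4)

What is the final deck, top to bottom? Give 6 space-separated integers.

Answer: 4 1 5 0 2 3

Derivation:
After op 1 (cut(1)): [0 5 1 4 3 2]
After op 2 (cut(2)): [1 4 3 2 0 5]
After op 3 (reverse): [5 0 2 3 4 1]
After op 4 (cut(4)): [4 1 5 0 2 3]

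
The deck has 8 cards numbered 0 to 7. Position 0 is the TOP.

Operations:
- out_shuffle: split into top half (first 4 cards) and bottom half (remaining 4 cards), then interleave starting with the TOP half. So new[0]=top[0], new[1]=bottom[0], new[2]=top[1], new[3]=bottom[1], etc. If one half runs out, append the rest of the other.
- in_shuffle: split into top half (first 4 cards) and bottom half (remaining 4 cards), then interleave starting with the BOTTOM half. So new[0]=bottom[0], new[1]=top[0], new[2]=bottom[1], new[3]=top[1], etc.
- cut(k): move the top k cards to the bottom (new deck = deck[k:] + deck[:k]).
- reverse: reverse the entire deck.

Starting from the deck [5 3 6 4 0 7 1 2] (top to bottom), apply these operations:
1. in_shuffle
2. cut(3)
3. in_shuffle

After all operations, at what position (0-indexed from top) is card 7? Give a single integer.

After op 1 (in_shuffle): [0 5 7 3 1 6 2 4]
After op 2 (cut(3)): [3 1 6 2 4 0 5 7]
After op 3 (in_shuffle): [4 3 0 1 5 6 7 2]
Card 7 is at position 6.

Answer: 6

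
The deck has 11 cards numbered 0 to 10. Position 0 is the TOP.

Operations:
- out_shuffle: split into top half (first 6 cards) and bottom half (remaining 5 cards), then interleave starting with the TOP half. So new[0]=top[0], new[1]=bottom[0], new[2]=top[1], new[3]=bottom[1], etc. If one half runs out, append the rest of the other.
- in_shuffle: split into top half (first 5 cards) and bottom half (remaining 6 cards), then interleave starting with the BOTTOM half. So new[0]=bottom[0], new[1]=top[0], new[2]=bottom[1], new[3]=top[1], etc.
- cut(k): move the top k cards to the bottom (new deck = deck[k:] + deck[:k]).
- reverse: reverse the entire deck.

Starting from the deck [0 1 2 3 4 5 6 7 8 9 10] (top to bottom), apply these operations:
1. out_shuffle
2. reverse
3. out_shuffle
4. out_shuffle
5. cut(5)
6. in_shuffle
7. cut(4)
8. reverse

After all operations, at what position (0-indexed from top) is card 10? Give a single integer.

After op 1 (out_shuffle): [0 6 1 7 2 8 3 9 4 10 5]
After op 2 (reverse): [5 10 4 9 3 8 2 7 1 6 0]
After op 3 (out_shuffle): [5 2 10 7 4 1 9 6 3 0 8]
After op 4 (out_shuffle): [5 9 2 6 10 3 7 0 4 8 1]
After op 5 (cut(5)): [3 7 0 4 8 1 5 9 2 6 10]
After op 6 (in_shuffle): [1 3 5 7 9 0 2 4 6 8 10]
After op 7 (cut(4)): [9 0 2 4 6 8 10 1 3 5 7]
After op 8 (reverse): [7 5 3 1 10 8 6 4 2 0 9]
Card 10 is at position 4.

Answer: 4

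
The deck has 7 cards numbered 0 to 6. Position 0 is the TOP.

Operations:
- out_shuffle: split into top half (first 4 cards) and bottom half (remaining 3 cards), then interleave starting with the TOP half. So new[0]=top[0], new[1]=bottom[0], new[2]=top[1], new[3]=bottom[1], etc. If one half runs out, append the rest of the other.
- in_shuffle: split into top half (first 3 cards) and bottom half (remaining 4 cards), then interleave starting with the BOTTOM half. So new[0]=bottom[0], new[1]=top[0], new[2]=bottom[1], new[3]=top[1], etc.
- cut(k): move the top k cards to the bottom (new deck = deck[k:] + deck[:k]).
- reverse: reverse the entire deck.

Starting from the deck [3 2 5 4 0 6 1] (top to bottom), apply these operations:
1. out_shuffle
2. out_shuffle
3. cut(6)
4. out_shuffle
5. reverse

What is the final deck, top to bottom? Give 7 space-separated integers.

After op 1 (out_shuffle): [3 0 2 6 5 1 4]
After op 2 (out_shuffle): [3 5 0 1 2 4 6]
After op 3 (cut(6)): [6 3 5 0 1 2 4]
After op 4 (out_shuffle): [6 1 3 2 5 4 0]
After op 5 (reverse): [0 4 5 2 3 1 6]

Answer: 0 4 5 2 3 1 6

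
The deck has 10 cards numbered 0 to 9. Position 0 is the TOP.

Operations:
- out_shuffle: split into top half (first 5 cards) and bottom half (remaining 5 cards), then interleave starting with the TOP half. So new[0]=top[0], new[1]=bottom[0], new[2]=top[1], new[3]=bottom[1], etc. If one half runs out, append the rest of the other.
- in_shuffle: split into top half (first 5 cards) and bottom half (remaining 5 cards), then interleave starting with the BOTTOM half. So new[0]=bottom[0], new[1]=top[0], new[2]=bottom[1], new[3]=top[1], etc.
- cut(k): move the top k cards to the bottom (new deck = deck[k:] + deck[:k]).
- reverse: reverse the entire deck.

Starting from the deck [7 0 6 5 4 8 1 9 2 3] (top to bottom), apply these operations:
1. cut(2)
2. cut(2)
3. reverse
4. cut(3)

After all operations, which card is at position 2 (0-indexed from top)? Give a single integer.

After op 1 (cut(2)): [6 5 4 8 1 9 2 3 7 0]
After op 2 (cut(2)): [4 8 1 9 2 3 7 0 6 5]
After op 3 (reverse): [5 6 0 7 3 2 9 1 8 4]
After op 4 (cut(3)): [7 3 2 9 1 8 4 5 6 0]
Position 2: card 2.

Answer: 2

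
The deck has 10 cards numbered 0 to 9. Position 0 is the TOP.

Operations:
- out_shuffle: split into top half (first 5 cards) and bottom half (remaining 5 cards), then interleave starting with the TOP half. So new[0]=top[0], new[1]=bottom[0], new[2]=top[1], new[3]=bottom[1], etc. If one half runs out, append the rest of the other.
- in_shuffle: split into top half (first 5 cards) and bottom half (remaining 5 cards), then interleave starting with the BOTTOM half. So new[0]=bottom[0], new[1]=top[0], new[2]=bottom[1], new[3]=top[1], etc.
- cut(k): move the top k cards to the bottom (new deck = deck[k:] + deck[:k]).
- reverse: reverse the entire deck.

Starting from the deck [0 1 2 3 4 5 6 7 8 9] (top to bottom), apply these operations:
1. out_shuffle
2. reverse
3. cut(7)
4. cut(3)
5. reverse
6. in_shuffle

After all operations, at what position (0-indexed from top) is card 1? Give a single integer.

After op 1 (out_shuffle): [0 5 1 6 2 7 3 8 4 9]
After op 2 (reverse): [9 4 8 3 7 2 6 1 5 0]
After op 3 (cut(7)): [1 5 0 9 4 8 3 7 2 6]
After op 4 (cut(3)): [9 4 8 3 7 2 6 1 5 0]
After op 5 (reverse): [0 5 1 6 2 7 3 8 4 9]
After op 6 (in_shuffle): [7 0 3 5 8 1 4 6 9 2]
Card 1 is at position 5.

Answer: 5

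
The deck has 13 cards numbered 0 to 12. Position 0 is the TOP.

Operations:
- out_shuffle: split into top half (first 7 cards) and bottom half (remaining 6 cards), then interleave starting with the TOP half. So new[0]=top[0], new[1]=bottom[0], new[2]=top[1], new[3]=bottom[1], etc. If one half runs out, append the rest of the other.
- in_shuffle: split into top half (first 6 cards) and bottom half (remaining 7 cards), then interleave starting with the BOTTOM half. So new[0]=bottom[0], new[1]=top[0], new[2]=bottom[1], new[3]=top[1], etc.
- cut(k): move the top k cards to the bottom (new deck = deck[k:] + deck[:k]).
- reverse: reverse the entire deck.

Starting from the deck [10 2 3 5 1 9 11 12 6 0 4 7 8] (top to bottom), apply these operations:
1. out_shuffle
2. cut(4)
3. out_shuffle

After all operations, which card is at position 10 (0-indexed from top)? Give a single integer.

Answer: 7

Derivation:
After op 1 (out_shuffle): [10 12 2 6 3 0 5 4 1 7 9 8 11]
After op 2 (cut(4)): [3 0 5 4 1 7 9 8 11 10 12 2 6]
After op 3 (out_shuffle): [3 8 0 11 5 10 4 12 1 2 7 6 9]
Position 10: card 7.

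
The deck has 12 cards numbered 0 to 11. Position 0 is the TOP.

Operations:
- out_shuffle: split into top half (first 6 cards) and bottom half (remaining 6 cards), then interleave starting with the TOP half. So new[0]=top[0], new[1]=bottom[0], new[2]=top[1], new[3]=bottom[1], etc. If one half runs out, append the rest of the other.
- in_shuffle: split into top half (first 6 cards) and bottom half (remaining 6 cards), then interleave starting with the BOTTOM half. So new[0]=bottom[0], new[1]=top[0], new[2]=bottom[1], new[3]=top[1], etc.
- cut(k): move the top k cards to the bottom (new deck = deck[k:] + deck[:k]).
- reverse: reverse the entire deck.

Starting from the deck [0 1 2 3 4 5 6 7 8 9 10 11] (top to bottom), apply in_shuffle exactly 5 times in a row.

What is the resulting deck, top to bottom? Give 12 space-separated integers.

Answer: 10 8 6 4 2 0 11 9 7 5 3 1

Derivation:
After op 1 (in_shuffle): [6 0 7 1 8 2 9 3 10 4 11 5]
After op 2 (in_shuffle): [9 6 3 0 10 7 4 1 11 8 5 2]
After op 3 (in_shuffle): [4 9 1 6 11 3 8 0 5 10 2 7]
After op 4 (in_shuffle): [8 4 0 9 5 1 10 6 2 11 7 3]
After op 5 (in_shuffle): [10 8 6 4 2 0 11 9 7 5 3 1]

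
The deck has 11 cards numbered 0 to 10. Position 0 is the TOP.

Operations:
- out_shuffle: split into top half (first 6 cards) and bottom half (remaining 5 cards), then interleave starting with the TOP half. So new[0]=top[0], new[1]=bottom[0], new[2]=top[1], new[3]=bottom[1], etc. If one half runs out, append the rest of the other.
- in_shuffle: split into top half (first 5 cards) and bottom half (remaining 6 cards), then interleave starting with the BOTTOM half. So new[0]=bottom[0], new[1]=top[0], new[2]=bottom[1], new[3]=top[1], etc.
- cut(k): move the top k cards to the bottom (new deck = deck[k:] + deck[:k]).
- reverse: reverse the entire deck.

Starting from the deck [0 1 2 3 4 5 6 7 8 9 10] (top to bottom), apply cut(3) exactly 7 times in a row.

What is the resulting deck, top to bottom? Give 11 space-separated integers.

After op 1 (cut(3)): [3 4 5 6 7 8 9 10 0 1 2]
After op 2 (cut(3)): [6 7 8 9 10 0 1 2 3 4 5]
After op 3 (cut(3)): [9 10 0 1 2 3 4 5 6 7 8]
After op 4 (cut(3)): [1 2 3 4 5 6 7 8 9 10 0]
After op 5 (cut(3)): [4 5 6 7 8 9 10 0 1 2 3]
After op 6 (cut(3)): [7 8 9 10 0 1 2 3 4 5 6]
After op 7 (cut(3)): [10 0 1 2 3 4 5 6 7 8 9]

Answer: 10 0 1 2 3 4 5 6 7 8 9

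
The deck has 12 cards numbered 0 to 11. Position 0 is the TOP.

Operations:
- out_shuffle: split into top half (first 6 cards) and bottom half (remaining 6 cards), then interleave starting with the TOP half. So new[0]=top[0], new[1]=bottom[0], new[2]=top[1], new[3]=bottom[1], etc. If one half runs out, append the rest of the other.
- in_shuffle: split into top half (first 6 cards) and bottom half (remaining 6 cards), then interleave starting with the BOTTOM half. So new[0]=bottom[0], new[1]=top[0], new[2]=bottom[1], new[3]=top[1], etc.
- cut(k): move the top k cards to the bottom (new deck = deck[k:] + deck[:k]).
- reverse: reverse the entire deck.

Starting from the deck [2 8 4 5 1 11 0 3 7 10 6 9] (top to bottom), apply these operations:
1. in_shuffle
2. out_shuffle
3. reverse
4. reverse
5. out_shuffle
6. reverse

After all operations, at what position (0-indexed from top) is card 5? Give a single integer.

After op 1 (in_shuffle): [0 2 3 8 7 4 10 5 6 1 9 11]
After op 2 (out_shuffle): [0 10 2 5 3 6 8 1 7 9 4 11]
After op 3 (reverse): [11 4 9 7 1 8 6 3 5 2 10 0]
After op 4 (reverse): [0 10 2 5 3 6 8 1 7 9 4 11]
After op 5 (out_shuffle): [0 8 10 1 2 7 5 9 3 4 6 11]
After op 6 (reverse): [11 6 4 3 9 5 7 2 1 10 8 0]
Card 5 is at position 5.

Answer: 5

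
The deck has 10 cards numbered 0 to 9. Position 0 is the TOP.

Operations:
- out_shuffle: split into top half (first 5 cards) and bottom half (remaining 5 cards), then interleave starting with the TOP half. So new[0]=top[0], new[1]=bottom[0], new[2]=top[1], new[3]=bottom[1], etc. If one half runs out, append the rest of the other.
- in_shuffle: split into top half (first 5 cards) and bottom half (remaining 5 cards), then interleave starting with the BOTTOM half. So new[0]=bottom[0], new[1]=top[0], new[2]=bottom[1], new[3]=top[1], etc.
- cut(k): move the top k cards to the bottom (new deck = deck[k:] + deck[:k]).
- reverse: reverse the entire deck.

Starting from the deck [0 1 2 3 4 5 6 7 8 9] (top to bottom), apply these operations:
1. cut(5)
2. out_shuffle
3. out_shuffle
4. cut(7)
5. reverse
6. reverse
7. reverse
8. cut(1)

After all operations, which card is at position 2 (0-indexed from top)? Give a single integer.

Answer: 8

Derivation:
After op 1 (cut(5)): [5 6 7 8 9 0 1 2 3 4]
After op 2 (out_shuffle): [5 0 6 1 7 2 8 3 9 4]
After op 3 (out_shuffle): [5 2 0 8 6 3 1 9 7 4]
After op 4 (cut(7)): [9 7 4 5 2 0 8 6 3 1]
After op 5 (reverse): [1 3 6 8 0 2 5 4 7 9]
After op 6 (reverse): [9 7 4 5 2 0 8 6 3 1]
After op 7 (reverse): [1 3 6 8 0 2 5 4 7 9]
After op 8 (cut(1)): [3 6 8 0 2 5 4 7 9 1]
Position 2: card 8.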